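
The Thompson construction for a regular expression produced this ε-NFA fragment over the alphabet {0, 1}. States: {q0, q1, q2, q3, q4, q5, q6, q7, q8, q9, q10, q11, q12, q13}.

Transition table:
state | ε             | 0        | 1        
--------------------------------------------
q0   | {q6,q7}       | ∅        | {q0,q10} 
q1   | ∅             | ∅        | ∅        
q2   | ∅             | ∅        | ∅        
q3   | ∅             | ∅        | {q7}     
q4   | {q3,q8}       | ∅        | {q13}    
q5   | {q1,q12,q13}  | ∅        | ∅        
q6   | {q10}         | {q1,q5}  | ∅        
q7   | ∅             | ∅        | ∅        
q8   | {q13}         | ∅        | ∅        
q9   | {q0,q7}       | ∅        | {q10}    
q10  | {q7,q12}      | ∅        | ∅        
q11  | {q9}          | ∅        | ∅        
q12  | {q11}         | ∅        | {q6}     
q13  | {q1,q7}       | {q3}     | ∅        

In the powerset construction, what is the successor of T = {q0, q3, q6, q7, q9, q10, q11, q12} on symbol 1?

{q0, q6, q7, q9, q10, q11, q12}

q0 on 1 → {q0, q10}.
q3 on 1 → {q7}.
q9 on 1 → {q10}.
q12 on 1 → {q6}.
No 1-transition from q6, q7, q10, q11.
Union after reading 1: {q0, q6, q7, q10}.
Now take the ε-closure:
From q10 via ε: add q12.
From q12 via ε: add q11.
From q11 via ε: add q9.
No new states can be added; the closed set is {q0, q6, q7, q9, q10, q11, q12}.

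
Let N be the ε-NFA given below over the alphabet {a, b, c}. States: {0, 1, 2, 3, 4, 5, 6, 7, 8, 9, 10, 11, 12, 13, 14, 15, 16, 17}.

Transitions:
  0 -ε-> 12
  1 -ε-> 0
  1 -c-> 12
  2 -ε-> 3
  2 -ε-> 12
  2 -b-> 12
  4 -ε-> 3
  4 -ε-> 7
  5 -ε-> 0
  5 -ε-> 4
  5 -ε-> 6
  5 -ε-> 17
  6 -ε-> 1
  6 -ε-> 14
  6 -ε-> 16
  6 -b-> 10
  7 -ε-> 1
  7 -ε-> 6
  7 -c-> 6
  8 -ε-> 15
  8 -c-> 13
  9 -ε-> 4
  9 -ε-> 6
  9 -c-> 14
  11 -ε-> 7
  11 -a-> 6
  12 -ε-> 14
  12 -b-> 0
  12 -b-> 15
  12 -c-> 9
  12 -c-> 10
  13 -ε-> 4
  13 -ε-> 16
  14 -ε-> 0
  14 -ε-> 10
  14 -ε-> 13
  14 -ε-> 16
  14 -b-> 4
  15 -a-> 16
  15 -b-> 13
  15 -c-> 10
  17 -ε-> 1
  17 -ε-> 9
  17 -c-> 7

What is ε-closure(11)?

Start with {11}.
From 11 via ε: add 7.
From 7 via ε: add 1, 6.
From 1 via ε: add 0.
From 6 via ε: add 14, 16.
From 0 via ε: add 12.
From 14 via ε: add 10, 13.
From 13 via ε: add 4.
From 4 via ε: add 3.
No new states can be added; the closed set is {0, 1, 3, 4, 6, 7, 10, 11, 12, 13, 14, 16}.

{0, 1, 3, 4, 6, 7, 10, 11, 12, 13, 14, 16}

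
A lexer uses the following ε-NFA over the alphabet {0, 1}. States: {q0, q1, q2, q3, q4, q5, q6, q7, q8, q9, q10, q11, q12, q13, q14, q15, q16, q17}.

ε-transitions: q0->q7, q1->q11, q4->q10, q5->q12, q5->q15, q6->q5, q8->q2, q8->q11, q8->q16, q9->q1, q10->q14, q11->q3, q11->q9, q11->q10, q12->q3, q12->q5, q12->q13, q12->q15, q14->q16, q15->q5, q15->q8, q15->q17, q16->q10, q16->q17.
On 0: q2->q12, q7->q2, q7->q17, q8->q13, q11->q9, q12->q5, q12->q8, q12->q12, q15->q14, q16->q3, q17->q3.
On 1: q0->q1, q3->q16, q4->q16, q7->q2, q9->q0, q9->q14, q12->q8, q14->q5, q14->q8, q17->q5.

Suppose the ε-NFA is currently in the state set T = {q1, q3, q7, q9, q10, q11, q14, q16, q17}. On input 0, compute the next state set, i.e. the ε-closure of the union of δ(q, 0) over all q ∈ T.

{q1, q2, q3, q9, q10, q11, q14, q16, q17}

q7 on 0 → {q2, q17}.
q11 on 0 → {q9}.
q16 on 0 → {q3}.
q17 on 0 → {q3}.
No 0-transition from q1, q3, q9, q10, q14.
Union after reading 0: {q2, q3, q9, q17}.
Now take the ε-closure:
From q9 via ε: add q1.
From q1 via ε: add q11.
From q11 via ε: add q10.
From q10 via ε: add q14.
From q14 via ε: add q16.
No new states can be added; the closed set is {q1, q2, q3, q9, q10, q11, q14, q16, q17}.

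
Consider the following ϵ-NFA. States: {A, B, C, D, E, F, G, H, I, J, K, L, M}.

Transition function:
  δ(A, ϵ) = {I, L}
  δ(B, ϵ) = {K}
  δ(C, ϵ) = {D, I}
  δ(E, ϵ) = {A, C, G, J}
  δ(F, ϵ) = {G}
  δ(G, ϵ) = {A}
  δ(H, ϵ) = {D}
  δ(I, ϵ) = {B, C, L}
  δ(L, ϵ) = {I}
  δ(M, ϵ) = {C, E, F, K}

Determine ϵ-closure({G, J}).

{A, B, C, D, G, I, J, K, L}

Start with {G, J}.
From G via ϵ: add A.
From A via ϵ: add I, L.
From I via ϵ: add B, C.
From B via ϵ: add K.
From C via ϵ: add D.
No new states can be added; the closed set is {A, B, C, D, G, I, J, K, L}.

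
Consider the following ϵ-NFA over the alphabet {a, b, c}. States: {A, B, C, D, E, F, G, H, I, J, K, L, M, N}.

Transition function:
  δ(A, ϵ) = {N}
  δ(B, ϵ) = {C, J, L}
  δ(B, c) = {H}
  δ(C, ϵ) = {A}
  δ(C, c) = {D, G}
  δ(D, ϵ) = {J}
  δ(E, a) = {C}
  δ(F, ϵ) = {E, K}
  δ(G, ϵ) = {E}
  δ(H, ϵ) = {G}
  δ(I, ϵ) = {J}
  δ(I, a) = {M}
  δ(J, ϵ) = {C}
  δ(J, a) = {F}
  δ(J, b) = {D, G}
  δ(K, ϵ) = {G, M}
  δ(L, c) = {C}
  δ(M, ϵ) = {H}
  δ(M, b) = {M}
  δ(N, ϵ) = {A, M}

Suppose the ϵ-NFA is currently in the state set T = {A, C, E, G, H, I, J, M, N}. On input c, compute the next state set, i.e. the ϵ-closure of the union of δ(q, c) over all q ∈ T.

C on c → {D, G}.
No c-transition from A, E, G, H, I, J, M, N.
Union after reading c: {D, G}.
Now take the ϵ-closure:
From D via ϵ: add J.
From G via ϵ: add E.
From J via ϵ: add C.
From C via ϵ: add A.
From A via ϵ: add N.
From N via ϵ: add M.
From M via ϵ: add H.
No new states can be added; the closed set is {A, C, D, E, G, H, J, M, N}.

{A, C, D, E, G, H, J, M, N}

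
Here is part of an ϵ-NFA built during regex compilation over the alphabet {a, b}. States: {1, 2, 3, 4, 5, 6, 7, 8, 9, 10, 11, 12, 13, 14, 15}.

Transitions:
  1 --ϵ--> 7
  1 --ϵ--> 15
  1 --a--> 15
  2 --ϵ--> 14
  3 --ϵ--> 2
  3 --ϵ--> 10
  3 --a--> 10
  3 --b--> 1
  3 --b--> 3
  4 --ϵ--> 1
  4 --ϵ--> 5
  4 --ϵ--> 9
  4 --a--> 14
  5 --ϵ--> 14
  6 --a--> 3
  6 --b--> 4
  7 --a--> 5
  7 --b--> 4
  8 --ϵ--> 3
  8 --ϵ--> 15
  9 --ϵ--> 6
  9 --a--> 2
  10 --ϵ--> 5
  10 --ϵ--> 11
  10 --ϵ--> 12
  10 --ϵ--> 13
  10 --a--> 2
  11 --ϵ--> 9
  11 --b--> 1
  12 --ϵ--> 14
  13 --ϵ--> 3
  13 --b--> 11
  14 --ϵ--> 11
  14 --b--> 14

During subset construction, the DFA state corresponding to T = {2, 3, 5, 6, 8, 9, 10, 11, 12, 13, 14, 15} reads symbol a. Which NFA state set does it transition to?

{2, 3, 5, 6, 9, 10, 11, 12, 13, 14}

3 on a → {10}.
6 on a → {3}.
9 on a → {2}.
10 on a → {2}.
No a-transition from 2, 5, 8, 11, 12, 13, 14, 15.
Union after reading a: {2, 3, 10}.
Now take the ϵ-closure:
From 2 via ϵ: add 14.
From 10 via ϵ: add 5, 11, 12, 13.
From 11 via ϵ: add 9.
From 9 via ϵ: add 6.
No new states can be added; the closed set is {2, 3, 5, 6, 9, 10, 11, 12, 13, 14}.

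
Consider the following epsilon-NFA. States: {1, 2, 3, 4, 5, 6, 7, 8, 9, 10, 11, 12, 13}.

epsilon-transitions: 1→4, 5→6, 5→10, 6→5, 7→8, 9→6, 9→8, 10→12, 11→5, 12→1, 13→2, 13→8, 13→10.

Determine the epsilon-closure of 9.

Start with {9}.
From 9 via epsilon: add 6, 8.
From 6 via epsilon: add 5.
From 5 via epsilon: add 10.
From 10 via epsilon: add 12.
From 12 via epsilon: add 1.
From 1 via epsilon: add 4.
No new states can be added; the closed set is {1, 4, 5, 6, 8, 9, 10, 12}.

{1, 4, 5, 6, 8, 9, 10, 12}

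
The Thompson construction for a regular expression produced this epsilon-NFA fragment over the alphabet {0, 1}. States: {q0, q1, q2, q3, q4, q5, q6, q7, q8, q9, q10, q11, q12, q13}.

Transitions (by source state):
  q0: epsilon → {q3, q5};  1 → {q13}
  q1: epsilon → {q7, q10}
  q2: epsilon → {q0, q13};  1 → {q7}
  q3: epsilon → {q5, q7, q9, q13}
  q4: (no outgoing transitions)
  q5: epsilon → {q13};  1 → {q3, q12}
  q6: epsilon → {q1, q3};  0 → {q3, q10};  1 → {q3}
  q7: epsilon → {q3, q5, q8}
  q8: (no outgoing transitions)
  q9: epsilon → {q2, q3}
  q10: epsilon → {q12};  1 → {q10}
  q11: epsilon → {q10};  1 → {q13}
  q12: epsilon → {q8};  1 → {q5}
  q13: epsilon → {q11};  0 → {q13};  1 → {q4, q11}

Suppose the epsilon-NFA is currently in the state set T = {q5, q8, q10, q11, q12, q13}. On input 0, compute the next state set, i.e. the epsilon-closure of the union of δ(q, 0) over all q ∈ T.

q13 on 0 → {q13}.
No 0-transition from q5, q8, q10, q11, q12.
Union after reading 0: {q13}.
Now take the epsilon-closure:
From q13 via epsilon: add q11.
From q11 via epsilon: add q10.
From q10 via epsilon: add q12.
From q12 via epsilon: add q8.
No new states can be added; the closed set is {q8, q10, q11, q12, q13}.

{q8, q10, q11, q12, q13}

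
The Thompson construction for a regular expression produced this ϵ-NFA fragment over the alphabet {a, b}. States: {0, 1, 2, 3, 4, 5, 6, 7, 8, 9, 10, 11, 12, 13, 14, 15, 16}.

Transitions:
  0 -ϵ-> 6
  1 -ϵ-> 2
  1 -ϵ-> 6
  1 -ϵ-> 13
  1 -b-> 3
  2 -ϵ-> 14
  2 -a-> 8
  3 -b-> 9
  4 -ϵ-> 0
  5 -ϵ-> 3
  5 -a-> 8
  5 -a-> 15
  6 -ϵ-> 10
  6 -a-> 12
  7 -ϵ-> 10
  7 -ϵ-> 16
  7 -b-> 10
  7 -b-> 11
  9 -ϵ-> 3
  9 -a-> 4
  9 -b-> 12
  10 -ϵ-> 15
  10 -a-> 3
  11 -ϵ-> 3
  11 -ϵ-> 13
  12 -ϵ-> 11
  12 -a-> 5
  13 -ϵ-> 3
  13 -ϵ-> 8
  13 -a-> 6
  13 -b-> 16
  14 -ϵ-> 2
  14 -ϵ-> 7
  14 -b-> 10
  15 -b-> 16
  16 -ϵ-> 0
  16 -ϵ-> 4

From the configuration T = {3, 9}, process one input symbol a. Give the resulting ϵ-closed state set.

{0, 4, 6, 10, 15}

9 on a → {4}.
No a-transition from 3.
Union after reading a: {4}.
Now take the ϵ-closure:
From 4 via ϵ: add 0.
From 0 via ϵ: add 6.
From 6 via ϵ: add 10.
From 10 via ϵ: add 15.
No new states can be added; the closed set is {0, 4, 6, 10, 15}.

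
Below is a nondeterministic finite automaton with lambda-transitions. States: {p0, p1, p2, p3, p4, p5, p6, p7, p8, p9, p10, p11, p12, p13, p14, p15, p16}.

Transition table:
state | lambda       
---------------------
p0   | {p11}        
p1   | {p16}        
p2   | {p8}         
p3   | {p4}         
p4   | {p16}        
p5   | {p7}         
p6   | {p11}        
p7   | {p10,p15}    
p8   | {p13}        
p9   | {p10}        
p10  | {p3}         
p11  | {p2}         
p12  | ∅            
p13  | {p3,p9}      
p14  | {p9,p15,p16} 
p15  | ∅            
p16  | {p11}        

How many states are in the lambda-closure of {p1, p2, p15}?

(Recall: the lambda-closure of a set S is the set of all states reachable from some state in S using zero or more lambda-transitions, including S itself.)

Start with {p1, p2, p15}.
From p1 via lambda: add p16.
From p2 via lambda: add p8.
From p8 via lambda: add p13.
From p16 via lambda: add p11.
From p13 via lambda: add p3, p9.
From p3 via lambda: add p4.
From p9 via lambda: add p10.
lambda-closure = {p1, p2, p3, p4, p8, p9, p10, p11, p13, p15, p16}, which has 11 states.

11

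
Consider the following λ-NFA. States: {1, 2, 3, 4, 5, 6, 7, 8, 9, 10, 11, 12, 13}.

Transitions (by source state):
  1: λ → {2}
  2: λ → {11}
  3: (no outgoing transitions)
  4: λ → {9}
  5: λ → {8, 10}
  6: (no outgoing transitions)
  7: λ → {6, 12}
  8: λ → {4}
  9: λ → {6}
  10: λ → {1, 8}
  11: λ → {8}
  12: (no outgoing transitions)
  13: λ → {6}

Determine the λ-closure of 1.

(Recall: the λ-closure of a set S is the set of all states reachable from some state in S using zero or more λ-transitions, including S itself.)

Start with {1}.
From 1 via λ: add 2.
From 2 via λ: add 11.
From 11 via λ: add 8.
From 8 via λ: add 4.
From 4 via λ: add 9.
From 9 via λ: add 6.
No new states can be added; the closed set is {1, 2, 4, 6, 8, 9, 11}.

{1, 2, 4, 6, 8, 9, 11}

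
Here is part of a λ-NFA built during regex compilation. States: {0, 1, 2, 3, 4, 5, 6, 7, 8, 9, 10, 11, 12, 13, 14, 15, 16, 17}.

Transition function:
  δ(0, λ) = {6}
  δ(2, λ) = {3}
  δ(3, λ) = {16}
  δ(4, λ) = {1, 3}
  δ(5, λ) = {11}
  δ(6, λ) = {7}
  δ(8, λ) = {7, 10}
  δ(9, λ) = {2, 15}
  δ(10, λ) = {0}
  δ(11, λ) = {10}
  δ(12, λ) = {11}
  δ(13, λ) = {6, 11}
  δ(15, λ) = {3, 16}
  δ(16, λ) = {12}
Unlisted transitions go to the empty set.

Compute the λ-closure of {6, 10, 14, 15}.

Start with {6, 10, 14, 15}.
From 6 via λ: add 7.
From 10 via λ: add 0.
From 15 via λ: add 3, 16.
From 16 via λ: add 12.
From 12 via λ: add 11.
No new states can be added; the closed set is {0, 3, 6, 7, 10, 11, 12, 14, 15, 16}.

{0, 3, 6, 7, 10, 11, 12, 14, 15, 16}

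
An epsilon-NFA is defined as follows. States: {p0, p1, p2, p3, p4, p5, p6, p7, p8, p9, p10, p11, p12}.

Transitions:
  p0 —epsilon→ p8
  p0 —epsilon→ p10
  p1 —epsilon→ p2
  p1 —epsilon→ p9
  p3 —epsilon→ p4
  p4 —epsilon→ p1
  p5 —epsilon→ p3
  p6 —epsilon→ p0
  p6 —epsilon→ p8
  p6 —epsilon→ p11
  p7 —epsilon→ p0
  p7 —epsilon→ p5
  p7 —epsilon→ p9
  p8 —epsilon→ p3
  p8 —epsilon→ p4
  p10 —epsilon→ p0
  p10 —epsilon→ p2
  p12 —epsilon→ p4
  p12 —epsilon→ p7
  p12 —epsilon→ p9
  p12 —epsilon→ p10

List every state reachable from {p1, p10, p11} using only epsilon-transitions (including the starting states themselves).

{p0, p1, p2, p3, p4, p8, p9, p10, p11}

Start with {p1, p10, p11}.
From p1 via epsilon: add p2, p9.
From p10 via epsilon: add p0.
From p0 via epsilon: add p8.
From p8 via epsilon: add p3, p4.
No new states can be added; the closed set is {p0, p1, p2, p3, p4, p8, p9, p10, p11}.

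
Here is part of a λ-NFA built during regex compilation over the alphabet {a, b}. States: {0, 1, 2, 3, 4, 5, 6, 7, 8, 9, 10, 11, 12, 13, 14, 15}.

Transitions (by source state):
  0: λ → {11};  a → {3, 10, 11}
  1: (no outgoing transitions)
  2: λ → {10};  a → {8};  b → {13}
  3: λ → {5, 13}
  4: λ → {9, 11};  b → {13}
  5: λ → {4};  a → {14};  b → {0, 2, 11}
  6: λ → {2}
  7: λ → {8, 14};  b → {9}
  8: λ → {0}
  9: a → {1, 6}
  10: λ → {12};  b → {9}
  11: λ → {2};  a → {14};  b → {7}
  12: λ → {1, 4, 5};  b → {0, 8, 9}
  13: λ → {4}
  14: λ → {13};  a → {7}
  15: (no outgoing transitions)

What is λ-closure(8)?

{0, 1, 2, 4, 5, 8, 9, 10, 11, 12}

Start with {8}.
From 8 via λ: add 0.
From 0 via λ: add 11.
From 11 via λ: add 2.
From 2 via λ: add 10.
From 10 via λ: add 12.
From 12 via λ: add 1, 4, 5.
From 4 via λ: add 9.
No new states can be added; the closed set is {0, 1, 2, 4, 5, 8, 9, 10, 11, 12}.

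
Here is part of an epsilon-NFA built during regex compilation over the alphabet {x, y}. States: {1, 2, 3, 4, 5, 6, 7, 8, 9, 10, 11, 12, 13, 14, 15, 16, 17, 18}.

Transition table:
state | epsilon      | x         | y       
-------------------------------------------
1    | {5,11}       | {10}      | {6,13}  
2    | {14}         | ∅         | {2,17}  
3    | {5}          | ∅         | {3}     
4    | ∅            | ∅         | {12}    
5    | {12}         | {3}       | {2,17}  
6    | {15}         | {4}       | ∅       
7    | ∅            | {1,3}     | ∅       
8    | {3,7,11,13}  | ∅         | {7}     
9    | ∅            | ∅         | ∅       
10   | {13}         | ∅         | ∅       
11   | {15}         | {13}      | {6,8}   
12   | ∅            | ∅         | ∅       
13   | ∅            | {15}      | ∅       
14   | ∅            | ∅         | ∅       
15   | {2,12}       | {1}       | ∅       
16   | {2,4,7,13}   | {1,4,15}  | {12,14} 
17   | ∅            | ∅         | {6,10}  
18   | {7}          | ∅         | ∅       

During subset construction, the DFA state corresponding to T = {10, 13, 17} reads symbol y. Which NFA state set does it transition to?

17 on y → {6, 10}.
No y-transition from 10, 13.
Union after reading y: {6, 10}.
Now take the epsilon-closure:
From 6 via epsilon: add 15.
From 10 via epsilon: add 13.
From 15 via epsilon: add 2, 12.
From 2 via epsilon: add 14.
No new states can be added; the closed set is {2, 6, 10, 12, 13, 14, 15}.

{2, 6, 10, 12, 13, 14, 15}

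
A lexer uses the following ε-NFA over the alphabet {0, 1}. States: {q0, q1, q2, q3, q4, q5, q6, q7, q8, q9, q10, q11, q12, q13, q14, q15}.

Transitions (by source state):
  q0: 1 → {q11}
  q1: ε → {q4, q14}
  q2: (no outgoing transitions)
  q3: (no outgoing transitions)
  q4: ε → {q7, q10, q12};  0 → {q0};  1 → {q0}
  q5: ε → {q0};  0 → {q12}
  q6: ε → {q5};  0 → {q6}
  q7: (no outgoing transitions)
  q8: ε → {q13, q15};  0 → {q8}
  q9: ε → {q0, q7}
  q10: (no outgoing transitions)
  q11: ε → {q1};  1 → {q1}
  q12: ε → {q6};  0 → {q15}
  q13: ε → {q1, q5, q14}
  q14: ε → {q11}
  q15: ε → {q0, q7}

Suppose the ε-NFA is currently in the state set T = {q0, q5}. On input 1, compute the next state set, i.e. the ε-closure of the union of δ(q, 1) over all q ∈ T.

{q0, q1, q4, q5, q6, q7, q10, q11, q12, q14}

q0 on 1 → {q11}.
No 1-transition from q5.
Union after reading 1: {q11}.
Now take the ε-closure:
From q11 via ε: add q1.
From q1 via ε: add q4, q14.
From q4 via ε: add q7, q10, q12.
From q12 via ε: add q6.
From q6 via ε: add q5.
From q5 via ε: add q0.
No new states can be added; the closed set is {q0, q1, q4, q5, q6, q7, q10, q11, q12, q14}.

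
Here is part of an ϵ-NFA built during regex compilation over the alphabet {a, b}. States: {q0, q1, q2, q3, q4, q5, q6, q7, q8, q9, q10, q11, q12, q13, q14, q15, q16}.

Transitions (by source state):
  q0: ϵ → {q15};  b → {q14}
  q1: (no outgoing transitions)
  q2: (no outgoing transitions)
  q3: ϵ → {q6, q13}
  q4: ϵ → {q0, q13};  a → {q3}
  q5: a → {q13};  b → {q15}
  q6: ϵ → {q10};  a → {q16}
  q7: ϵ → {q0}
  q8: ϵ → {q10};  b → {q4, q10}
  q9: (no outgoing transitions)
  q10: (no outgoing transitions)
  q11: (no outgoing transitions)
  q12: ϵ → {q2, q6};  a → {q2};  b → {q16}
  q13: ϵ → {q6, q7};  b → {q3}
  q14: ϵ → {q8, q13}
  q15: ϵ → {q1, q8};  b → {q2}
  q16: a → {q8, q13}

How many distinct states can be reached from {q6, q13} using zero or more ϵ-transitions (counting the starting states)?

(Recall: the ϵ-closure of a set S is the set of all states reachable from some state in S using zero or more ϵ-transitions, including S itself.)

8

Start with {q6, q13}.
From q6 via ϵ: add q10.
From q13 via ϵ: add q7.
From q7 via ϵ: add q0.
From q0 via ϵ: add q15.
From q15 via ϵ: add q1, q8.
ϵ-closure = {q0, q1, q6, q7, q8, q10, q13, q15}, which has 8 states.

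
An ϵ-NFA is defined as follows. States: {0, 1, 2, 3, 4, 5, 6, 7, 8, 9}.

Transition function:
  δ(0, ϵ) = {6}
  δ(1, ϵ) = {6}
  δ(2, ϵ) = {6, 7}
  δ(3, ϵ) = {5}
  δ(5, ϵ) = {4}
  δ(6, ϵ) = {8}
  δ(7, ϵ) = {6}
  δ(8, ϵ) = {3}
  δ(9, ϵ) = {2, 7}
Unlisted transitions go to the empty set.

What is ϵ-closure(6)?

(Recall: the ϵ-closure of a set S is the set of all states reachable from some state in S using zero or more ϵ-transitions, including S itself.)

{3, 4, 5, 6, 8}

Start with {6}.
From 6 via ϵ: add 8.
From 8 via ϵ: add 3.
From 3 via ϵ: add 5.
From 5 via ϵ: add 4.
No new states can be added; the closed set is {3, 4, 5, 6, 8}.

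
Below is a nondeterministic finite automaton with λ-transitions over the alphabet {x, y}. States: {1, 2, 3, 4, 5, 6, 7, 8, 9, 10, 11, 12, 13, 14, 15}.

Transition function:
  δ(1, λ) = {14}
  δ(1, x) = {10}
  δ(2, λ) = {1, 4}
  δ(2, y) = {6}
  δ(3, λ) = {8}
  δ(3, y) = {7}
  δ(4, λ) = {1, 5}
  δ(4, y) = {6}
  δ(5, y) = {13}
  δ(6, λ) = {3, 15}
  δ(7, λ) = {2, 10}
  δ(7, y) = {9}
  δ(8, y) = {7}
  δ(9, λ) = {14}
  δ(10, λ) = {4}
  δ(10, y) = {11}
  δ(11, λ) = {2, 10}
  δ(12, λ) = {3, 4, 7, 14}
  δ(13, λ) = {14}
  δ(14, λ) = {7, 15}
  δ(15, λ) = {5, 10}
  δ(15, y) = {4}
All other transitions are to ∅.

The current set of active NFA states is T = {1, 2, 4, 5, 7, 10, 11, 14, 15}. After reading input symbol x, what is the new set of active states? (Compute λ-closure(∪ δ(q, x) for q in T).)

{1, 2, 4, 5, 7, 10, 14, 15}

1 on x → {10}.
No x-transition from 2, 4, 5, 7, 10, 11, 14, 15.
Union after reading x: {10}.
Now take the λ-closure:
From 10 via λ: add 4.
From 4 via λ: add 1, 5.
From 1 via λ: add 14.
From 14 via λ: add 7, 15.
From 7 via λ: add 2.
No new states can be added; the closed set is {1, 2, 4, 5, 7, 10, 14, 15}.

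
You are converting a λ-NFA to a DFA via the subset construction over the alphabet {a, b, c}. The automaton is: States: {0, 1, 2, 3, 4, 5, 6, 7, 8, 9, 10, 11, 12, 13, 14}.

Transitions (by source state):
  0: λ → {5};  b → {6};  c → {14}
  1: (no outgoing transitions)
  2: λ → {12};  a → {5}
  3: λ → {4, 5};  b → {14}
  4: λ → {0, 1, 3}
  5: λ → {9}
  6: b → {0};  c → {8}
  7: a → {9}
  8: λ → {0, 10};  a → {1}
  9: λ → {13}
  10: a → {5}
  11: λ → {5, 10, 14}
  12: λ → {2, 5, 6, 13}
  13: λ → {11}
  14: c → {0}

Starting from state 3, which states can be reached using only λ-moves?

Start with {3}.
From 3 via λ: add 4, 5.
From 4 via λ: add 0, 1.
From 5 via λ: add 9.
From 9 via λ: add 13.
From 13 via λ: add 11.
From 11 via λ: add 10, 14.
No new states can be added; the closed set is {0, 1, 3, 4, 5, 9, 10, 11, 13, 14}.

{0, 1, 3, 4, 5, 9, 10, 11, 13, 14}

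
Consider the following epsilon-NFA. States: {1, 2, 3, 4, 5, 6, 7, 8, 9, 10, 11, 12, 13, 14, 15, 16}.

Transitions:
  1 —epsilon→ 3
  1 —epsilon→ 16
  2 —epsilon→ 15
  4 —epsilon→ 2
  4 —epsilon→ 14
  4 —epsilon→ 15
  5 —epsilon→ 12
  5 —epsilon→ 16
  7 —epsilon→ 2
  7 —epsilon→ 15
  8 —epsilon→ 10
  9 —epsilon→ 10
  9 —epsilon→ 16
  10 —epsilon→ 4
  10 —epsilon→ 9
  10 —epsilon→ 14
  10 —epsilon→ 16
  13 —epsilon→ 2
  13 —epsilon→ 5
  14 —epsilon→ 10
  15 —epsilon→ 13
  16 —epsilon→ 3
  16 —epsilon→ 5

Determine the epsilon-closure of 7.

Start with {7}.
From 7 via epsilon: add 2, 15.
From 15 via epsilon: add 13.
From 13 via epsilon: add 5.
From 5 via epsilon: add 12, 16.
From 16 via epsilon: add 3.
No new states can be added; the closed set is {2, 3, 5, 7, 12, 13, 15, 16}.

{2, 3, 5, 7, 12, 13, 15, 16}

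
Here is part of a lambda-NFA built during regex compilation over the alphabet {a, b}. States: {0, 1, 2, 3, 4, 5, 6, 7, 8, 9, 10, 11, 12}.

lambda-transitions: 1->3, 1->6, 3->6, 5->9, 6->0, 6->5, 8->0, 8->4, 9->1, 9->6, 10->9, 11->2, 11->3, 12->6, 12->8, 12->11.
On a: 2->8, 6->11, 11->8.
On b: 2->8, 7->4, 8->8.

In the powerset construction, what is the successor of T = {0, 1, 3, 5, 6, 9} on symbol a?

6 on a → {11}.
No a-transition from 0, 1, 3, 5, 9.
Union after reading a: {11}.
Now take the lambda-closure:
From 11 via lambda: add 2, 3.
From 3 via lambda: add 6.
From 6 via lambda: add 0, 5.
From 5 via lambda: add 9.
From 9 via lambda: add 1.
No new states can be added; the closed set is {0, 1, 2, 3, 5, 6, 9, 11}.

{0, 1, 2, 3, 5, 6, 9, 11}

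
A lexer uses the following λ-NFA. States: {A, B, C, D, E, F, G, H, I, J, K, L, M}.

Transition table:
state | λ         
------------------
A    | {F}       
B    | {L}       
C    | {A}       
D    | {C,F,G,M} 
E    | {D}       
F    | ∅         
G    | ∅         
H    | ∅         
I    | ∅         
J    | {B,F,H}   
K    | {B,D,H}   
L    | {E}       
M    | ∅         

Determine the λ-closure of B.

{A, B, C, D, E, F, G, L, M}

Start with {B}.
From B via λ: add L.
From L via λ: add E.
From E via λ: add D.
From D via λ: add C, F, G, M.
From C via λ: add A.
No new states can be added; the closed set is {A, B, C, D, E, F, G, L, M}.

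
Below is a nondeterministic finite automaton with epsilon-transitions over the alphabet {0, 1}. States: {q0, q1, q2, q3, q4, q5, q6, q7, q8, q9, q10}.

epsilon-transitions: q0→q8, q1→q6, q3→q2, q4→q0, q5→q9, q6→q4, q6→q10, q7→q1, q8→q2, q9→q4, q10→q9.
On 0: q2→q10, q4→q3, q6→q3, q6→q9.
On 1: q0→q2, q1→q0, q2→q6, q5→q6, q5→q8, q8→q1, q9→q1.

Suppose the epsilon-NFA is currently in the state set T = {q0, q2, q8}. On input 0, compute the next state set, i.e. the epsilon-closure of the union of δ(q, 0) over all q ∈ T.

{q0, q2, q4, q8, q9, q10}

q2 on 0 → {q10}.
No 0-transition from q0, q8.
Union after reading 0: {q10}.
Now take the epsilon-closure:
From q10 via epsilon: add q9.
From q9 via epsilon: add q4.
From q4 via epsilon: add q0.
From q0 via epsilon: add q8.
From q8 via epsilon: add q2.
No new states can be added; the closed set is {q0, q2, q4, q8, q9, q10}.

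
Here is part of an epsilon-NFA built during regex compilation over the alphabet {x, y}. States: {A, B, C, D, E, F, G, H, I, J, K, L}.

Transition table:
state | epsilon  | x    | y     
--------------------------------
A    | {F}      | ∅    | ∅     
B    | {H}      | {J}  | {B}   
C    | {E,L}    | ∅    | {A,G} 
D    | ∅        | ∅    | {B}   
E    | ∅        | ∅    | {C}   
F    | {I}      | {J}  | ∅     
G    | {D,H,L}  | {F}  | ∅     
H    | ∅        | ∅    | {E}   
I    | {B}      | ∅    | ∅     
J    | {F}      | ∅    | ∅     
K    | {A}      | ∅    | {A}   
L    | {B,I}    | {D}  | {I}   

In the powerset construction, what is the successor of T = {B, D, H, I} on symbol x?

B on x → {J}.
No x-transition from D, H, I.
Union after reading x: {J}.
Now take the epsilon-closure:
From J via epsilon: add F.
From F via epsilon: add I.
From I via epsilon: add B.
From B via epsilon: add H.
No new states can be added; the closed set is {B, F, H, I, J}.

{B, F, H, I, J}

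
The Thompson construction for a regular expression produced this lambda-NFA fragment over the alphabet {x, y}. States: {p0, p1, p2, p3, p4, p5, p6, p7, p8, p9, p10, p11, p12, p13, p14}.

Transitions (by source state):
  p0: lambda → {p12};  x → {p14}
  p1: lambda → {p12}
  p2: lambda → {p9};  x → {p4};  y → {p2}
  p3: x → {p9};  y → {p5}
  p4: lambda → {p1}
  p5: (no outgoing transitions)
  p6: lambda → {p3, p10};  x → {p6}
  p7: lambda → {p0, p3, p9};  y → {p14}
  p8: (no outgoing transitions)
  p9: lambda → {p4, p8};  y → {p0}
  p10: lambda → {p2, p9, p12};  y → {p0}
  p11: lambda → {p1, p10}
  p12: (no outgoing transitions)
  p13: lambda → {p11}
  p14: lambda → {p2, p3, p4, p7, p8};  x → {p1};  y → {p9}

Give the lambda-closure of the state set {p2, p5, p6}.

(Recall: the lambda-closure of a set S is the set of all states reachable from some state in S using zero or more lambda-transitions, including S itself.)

{p1, p2, p3, p4, p5, p6, p8, p9, p10, p12}

Start with {p2, p5, p6}.
From p2 via lambda: add p9.
From p6 via lambda: add p3, p10.
From p9 via lambda: add p4, p8.
From p10 via lambda: add p12.
From p4 via lambda: add p1.
No new states can be added; the closed set is {p1, p2, p3, p4, p5, p6, p8, p9, p10, p12}.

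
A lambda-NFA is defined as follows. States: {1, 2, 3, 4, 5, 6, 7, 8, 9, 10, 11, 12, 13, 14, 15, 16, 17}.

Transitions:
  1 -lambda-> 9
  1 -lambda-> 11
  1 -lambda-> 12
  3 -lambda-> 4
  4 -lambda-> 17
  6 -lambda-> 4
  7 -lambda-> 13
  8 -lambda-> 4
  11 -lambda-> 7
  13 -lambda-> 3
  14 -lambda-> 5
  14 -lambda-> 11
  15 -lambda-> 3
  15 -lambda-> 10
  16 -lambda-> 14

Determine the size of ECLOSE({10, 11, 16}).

Start with {10, 11, 16}.
From 11 via lambda: add 7.
From 16 via lambda: add 14.
From 7 via lambda: add 13.
From 14 via lambda: add 5.
From 13 via lambda: add 3.
From 3 via lambda: add 4.
From 4 via lambda: add 17.
lambda-closure = {3, 4, 5, 7, 10, 11, 13, 14, 16, 17}, which has 10 states.

10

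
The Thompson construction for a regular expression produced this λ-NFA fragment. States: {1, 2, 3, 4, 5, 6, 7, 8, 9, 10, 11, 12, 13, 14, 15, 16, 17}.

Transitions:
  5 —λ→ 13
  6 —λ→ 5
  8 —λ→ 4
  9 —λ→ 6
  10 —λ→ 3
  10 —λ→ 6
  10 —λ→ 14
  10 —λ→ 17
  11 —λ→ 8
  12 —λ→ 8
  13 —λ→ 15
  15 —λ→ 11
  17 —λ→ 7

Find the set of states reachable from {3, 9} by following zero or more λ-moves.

Start with {3, 9}.
From 9 via λ: add 6.
From 6 via λ: add 5.
From 5 via λ: add 13.
From 13 via λ: add 15.
From 15 via λ: add 11.
From 11 via λ: add 8.
From 8 via λ: add 4.
No new states can be added; the closed set is {3, 4, 5, 6, 8, 9, 11, 13, 15}.

{3, 4, 5, 6, 8, 9, 11, 13, 15}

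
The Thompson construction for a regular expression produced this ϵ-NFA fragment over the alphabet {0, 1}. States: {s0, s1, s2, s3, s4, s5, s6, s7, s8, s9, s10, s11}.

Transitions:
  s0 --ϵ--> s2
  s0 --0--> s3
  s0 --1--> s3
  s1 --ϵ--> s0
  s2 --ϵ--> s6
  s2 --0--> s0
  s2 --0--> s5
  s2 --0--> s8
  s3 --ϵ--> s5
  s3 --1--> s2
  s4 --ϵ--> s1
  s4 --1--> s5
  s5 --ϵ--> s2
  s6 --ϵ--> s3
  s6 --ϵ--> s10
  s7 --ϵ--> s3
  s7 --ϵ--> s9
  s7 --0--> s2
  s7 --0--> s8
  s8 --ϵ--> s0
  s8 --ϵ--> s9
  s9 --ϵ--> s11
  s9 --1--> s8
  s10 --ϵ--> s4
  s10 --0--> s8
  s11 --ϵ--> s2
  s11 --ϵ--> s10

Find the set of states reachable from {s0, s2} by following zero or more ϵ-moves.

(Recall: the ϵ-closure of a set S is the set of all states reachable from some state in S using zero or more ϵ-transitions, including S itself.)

{s0, s1, s2, s3, s4, s5, s6, s10}

Start with {s0, s2}.
From s2 via ϵ: add s6.
From s6 via ϵ: add s3, s10.
From s3 via ϵ: add s5.
From s10 via ϵ: add s4.
From s4 via ϵ: add s1.
No new states can be added; the closed set is {s0, s1, s2, s3, s4, s5, s6, s10}.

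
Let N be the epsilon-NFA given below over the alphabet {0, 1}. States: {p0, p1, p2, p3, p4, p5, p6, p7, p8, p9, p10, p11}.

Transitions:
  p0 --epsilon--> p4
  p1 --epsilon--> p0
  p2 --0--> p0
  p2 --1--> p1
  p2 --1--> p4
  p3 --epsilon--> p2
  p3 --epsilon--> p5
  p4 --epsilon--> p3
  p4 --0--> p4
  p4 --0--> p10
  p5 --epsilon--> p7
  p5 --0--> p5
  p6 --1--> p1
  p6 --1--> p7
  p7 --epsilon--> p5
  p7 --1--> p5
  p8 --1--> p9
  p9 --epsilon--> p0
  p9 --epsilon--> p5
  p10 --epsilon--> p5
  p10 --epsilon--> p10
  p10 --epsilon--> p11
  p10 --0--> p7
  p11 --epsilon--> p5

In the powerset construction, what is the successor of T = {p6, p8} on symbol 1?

p6 on 1 → {p1, p7}.
p8 on 1 → {p9}.
Union after reading 1: {p1, p7, p9}.
Now take the epsilon-closure:
From p1 via epsilon: add p0.
From p7 via epsilon: add p5.
From p0 via epsilon: add p4.
From p4 via epsilon: add p3.
From p3 via epsilon: add p2.
No new states can be added; the closed set is {p0, p1, p2, p3, p4, p5, p7, p9}.

{p0, p1, p2, p3, p4, p5, p7, p9}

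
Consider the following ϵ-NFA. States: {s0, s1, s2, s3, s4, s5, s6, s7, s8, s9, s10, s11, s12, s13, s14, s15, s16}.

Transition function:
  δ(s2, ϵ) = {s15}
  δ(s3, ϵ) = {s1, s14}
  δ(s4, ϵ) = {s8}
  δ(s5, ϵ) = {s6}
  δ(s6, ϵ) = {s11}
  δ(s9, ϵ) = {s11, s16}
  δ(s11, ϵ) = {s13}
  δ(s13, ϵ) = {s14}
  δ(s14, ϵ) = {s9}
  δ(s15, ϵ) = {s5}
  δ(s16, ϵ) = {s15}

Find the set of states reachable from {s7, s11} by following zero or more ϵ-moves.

{s5, s6, s7, s9, s11, s13, s14, s15, s16}

Start with {s7, s11}.
From s11 via ϵ: add s13.
From s13 via ϵ: add s14.
From s14 via ϵ: add s9.
From s9 via ϵ: add s16.
From s16 via ϵ: add s15.
From s15 via ϵ: add s5.
From s5 via ϵ: add s6.
No new states can be added; the closed set is {s5, s6, s7, s9, s11, s13, s14, s15, s16}.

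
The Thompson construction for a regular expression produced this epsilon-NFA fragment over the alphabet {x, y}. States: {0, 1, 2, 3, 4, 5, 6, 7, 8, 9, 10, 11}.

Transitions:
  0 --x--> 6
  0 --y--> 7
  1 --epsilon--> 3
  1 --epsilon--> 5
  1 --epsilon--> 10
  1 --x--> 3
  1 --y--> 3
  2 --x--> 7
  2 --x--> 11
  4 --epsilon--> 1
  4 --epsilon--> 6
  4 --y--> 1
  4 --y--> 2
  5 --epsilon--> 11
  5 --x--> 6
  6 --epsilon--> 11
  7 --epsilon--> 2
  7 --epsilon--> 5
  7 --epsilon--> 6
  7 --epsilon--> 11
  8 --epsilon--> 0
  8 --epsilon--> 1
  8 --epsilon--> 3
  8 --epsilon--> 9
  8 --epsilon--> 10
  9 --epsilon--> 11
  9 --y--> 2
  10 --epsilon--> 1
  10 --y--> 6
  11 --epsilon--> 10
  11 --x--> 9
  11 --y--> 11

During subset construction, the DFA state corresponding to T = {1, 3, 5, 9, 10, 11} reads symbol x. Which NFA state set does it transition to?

1 on x → {3}.
5 on x → {6}.
11 on x → {9}.
No x-transition from 3, 9, 10.
Union after reading x: {3, 6, 9}.
Now take the epsilon-closure:
From 6 via epsilon: add 11.
From 11 via epsilon: add 10.
From 10 via epsilon: add 1.
From 1 via epsilon: add 5.
No new states can be added; the closed set is {1, 3, 5, 6, 9, 10, 11}.

{1, 3, 5, 6, 9, 10, 11}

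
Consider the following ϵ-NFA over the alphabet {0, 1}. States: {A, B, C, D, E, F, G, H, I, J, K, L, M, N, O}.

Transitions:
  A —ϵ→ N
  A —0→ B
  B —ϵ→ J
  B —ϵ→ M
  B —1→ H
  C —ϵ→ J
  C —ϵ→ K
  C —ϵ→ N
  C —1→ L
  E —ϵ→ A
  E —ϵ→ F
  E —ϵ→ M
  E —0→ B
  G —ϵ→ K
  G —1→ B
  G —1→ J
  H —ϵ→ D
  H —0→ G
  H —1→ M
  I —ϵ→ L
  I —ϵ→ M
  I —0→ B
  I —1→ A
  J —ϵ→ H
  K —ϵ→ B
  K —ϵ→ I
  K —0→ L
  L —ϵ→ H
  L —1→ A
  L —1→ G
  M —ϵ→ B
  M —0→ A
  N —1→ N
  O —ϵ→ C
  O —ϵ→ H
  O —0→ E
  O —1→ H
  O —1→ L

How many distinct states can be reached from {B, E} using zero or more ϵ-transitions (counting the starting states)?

Start with {B, E}.
From B via ϵ: add J, M.
From E via ϵ: add A, F.
From A via ϵ: add N.
From J via ϵ: add H.
From H via ϵ: add D.
ϵ-closure = {A, B, D, E, F, H, J, M, N}, which has 9 states.

9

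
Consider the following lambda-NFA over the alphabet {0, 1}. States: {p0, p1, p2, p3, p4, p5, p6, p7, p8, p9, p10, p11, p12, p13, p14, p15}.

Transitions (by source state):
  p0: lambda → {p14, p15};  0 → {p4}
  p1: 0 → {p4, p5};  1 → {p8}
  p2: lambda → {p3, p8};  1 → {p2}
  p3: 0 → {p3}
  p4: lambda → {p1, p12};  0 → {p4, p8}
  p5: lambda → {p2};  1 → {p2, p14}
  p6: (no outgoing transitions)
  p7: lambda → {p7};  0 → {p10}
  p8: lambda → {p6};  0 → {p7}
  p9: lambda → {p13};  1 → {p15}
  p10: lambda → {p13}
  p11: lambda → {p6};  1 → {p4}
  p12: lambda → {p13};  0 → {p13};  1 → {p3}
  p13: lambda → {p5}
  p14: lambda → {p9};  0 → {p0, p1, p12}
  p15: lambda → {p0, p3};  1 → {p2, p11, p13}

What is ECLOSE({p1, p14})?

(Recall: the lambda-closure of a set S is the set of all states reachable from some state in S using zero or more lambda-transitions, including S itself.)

{p1, p2, p3, p5, p6, p8, p9, p13, p14}

Start with {p1, p14}.
From p14 via lambda: add p9.
From p9 via lambda: add p13.
From p13 via lambda: add p5.
From p5 via lambda: add p2.
From p2 via lambda: add p3, p8.
From p8 via lambda: add p6.
No new states can be added; the closed set is {p1, p2, p3, p5, p6, p8, p9, p13, p14}.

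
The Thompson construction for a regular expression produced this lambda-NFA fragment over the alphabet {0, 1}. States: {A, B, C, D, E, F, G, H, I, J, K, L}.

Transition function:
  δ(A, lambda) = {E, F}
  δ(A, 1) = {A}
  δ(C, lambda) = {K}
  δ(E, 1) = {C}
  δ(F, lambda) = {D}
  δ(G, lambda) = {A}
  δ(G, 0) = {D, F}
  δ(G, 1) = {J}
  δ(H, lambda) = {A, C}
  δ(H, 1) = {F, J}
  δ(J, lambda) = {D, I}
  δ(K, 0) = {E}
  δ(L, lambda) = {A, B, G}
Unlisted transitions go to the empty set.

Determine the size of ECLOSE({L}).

7

Start with {L}.
From L via lambda: add A, B, G.
From A via lambda: add E, F.
From F via lambda: add D.
lambda-closure = {A, B, D, E, F, G, L}, which has 7 states.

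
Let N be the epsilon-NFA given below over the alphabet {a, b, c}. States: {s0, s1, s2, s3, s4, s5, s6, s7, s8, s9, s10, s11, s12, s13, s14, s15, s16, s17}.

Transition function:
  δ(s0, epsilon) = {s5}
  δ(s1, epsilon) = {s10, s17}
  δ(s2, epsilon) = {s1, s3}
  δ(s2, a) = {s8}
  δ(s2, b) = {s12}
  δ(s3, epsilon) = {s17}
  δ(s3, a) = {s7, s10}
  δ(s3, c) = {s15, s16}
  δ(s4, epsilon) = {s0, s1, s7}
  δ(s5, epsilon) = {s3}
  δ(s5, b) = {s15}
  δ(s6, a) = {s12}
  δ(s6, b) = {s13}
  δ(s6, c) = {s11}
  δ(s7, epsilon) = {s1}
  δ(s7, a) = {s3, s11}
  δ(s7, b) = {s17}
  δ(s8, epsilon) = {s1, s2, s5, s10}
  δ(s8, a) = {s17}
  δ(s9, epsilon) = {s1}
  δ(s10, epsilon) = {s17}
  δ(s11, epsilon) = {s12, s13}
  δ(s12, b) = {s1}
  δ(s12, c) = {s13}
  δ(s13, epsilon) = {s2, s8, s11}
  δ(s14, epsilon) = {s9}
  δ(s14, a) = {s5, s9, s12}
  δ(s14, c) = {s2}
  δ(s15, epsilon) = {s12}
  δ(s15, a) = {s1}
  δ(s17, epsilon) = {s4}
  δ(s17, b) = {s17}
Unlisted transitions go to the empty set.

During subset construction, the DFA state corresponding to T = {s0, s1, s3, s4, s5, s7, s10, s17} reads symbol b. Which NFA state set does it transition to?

{s0, s1, s3, s4, s5, s7, s10, s12, s15, s17}

s5 on b → {s15}.
s7 on b → {s17}.
s17 on b → {s17}.
No b-transition from s0, s1, s3, s4, s10.
Union after reading b: {s15, s17}.
Now take the epsilon-closure:
From s15 via epsilon: add s12.
From s17 via epsilon: add s4.
From s4 via epsilon: add s0, s1, s7.
From s0 via epsilon: add s5.
From s1 via epsilon: add s10.
From s5 via epsilon: add s3.
No new states can be added; the closed set is {s0, s1, s3, s4, s5, s7, s10, s12, s15, s17}.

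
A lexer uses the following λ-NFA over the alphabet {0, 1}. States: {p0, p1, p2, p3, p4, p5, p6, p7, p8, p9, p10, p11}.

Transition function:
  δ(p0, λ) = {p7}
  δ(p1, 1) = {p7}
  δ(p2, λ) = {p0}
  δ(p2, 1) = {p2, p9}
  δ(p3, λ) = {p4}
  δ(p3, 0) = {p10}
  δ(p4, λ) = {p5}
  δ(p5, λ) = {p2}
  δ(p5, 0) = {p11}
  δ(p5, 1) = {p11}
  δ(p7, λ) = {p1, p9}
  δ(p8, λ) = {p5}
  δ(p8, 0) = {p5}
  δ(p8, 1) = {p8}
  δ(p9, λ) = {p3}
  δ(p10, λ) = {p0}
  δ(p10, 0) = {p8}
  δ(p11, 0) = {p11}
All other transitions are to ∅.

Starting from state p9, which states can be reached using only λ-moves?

{p0, p1, p2, p3, p4, p5, p7, p9}

Start with {p9}.
From p9 via λ: add p3.
From p3 via λ: add p4.
From p4 via λ: add p5.
From p5 via λ: add p2.
From p2 via λ: add p0.
From p0 via λ: add p7.
From p7 via λ: add p1.
No new states can be added; the closed set is {p0, p1, p2, p3, p4, p5, p7, p9}.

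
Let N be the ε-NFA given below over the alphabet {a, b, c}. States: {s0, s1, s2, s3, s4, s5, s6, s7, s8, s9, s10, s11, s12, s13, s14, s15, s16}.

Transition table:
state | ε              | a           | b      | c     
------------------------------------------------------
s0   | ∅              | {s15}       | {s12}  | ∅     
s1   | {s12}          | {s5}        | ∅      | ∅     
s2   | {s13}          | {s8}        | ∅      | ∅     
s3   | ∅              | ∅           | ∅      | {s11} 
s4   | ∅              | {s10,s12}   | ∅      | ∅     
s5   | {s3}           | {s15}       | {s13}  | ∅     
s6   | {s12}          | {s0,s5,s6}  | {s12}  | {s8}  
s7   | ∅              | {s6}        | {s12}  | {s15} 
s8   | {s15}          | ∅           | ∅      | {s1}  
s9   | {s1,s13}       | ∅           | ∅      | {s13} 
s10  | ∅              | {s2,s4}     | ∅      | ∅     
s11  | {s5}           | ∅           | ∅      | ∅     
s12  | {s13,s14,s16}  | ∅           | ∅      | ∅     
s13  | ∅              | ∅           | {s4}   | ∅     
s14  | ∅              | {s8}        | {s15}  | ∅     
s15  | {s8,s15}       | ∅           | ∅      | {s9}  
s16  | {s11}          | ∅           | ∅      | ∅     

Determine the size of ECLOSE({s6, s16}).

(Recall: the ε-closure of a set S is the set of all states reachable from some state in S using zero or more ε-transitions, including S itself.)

Start with {s6, s16}.
From s6 via ε: add s12.
From s16 via ε: add s11.
From s11 via ε: add s5.
From s12 via ε: add s13, s14.
From s5 via ε: add s3.
ε-closure = {s3, s5, s6, s11, s12, s13, s14, s16}, which has 8 states.

8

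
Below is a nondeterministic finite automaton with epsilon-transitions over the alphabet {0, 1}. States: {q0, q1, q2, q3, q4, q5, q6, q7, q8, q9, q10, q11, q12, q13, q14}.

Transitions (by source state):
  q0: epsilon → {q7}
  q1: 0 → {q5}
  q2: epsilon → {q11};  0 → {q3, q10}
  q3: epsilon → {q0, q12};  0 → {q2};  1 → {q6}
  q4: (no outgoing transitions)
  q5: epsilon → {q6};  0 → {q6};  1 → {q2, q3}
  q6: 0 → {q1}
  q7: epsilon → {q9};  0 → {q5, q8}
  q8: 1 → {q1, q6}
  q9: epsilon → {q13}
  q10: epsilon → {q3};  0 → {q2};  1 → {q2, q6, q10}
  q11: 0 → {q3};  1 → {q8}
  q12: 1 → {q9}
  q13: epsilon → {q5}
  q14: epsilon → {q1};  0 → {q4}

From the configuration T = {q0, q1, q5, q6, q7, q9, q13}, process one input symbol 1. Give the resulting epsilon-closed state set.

q5 on 1 → {q2, q3}.
No 1-transition from q0, q1, q6, q7, q9, q13.
Union after reading 1: {q2, q3}.
Now take the epsilon-closure:
From q2 via epsilon: add q11.
From q3 via epsilon: add q0, q12.
From q0 via epsilon: add q7.
From q7 via epsilon: add q9.
From q9 via epsilon: add q13.
From q13 via epsilon: add q5.
From q5 via epsilon: add q6.
No new states can be added; the closed set is {q0, q2, q3, q5, q6, q7, q9, q11, q12, q13}.

{q0, q2, q3, q5, q6, q7, q9, q11, q12, q13}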